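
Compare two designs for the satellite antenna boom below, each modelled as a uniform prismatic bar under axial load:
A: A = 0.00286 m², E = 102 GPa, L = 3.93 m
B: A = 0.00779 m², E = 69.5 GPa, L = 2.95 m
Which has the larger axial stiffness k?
Model: a uniform prismatic bar under axial load, so k = (A·E) / L (SI units).
  A: k = (0.00286 × (1.02 × 10¹¹)) / 3.93 = 7.423 × 10⁷ N/m = 74.23 MN/m
  B: k = (0.00779 × (6.95 × 10¹⁰)) / 2.95 = 1.835 × 10⁸ N/m = 183.5 MN/m
183.5 MN/m > 74.23 MN/m, so B is larger.
Final answer: B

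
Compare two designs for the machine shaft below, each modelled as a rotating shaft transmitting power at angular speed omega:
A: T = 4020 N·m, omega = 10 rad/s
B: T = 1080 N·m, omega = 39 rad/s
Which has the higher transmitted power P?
Model: a rotating shaft transmitting power at angular speed omega, so P = T·omega (SI units).
  A: P = 4020 × 10 = 40200 W = 40.2 kW
  B: P = 1080 × 39 = 42120 W = 42.12 kW
42.12 kW > 40.2 kW, so B is larger.
Final answer: B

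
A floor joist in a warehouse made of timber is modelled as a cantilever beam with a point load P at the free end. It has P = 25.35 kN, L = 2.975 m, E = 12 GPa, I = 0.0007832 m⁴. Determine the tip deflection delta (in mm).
Model: a cantilever beam with a point load P at the free end, so delta = (P·L^3) / (3·E·I).
Convert to SI units:
  P = 25.35 kN = 25350 N
  E = 12 GPa = 1.2 × 10¹⁰ Pa
Substitute:
  delta = (25350 × 2.975^3) / (3 × (1.2 × 10¹⁰) × 0.0007832)
  delta = 0.02367 m
Convert: delta = 0.02367 m = 23.67 mm
Final answer: delta = 23.67 mm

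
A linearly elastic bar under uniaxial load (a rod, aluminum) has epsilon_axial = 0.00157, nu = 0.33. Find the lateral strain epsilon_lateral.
Model: a linearly elastic bar under uniaxial load, so epsilon_lateral = -nu·epsilon_axial.
Substitute:
  epsilon_lateral = -(0.33 × 0.00157)
  epsilon_lateral = -0.0005181
Final answer: epsilon_lateral = -0.0005181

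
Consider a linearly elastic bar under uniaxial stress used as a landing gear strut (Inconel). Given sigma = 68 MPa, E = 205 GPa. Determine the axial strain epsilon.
Model: a linearly elastic bar under uniaxial stress, so epsilon = sigma / E.
Convert to SI units:
  sigma = 68 MPa = 6.8 × 10⁷ Pa
  E = 205 GPa = 2.05 × 10¹¹ Pa
Substitute:
  epsilon = (6.8 × 10⁷) / (2.05 × 10¹¹)
  epsilon = 0.0003317
Final answer: epsilon = 0.0003317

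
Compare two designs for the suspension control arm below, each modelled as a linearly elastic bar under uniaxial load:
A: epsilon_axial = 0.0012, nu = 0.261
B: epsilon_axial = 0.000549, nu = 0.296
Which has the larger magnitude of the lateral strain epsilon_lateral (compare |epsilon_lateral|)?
Model: a linearly elastic bar under uniaxial load, so epsilon_lateral = -nu·epsilon_axial (SI units).
  A: epsilon_lateral = -(0.261 × 0.0012) = -0.0003132
  B: epsilon_lateral = -(0.296 × 0.000549) = -0.0001625
|epsilon_lateral|: A = 0.0003132, B = 0.0001625, so A is larger in magnitude.
Final answer: A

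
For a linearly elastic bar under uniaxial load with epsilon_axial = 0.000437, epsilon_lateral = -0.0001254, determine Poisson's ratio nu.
Model: a linearly elastic bar under uniaxial load, so epsilon_lateral = -nu·epsilon_axial.
Solve for nu: nu = -epsilon_lateral / epsilon_axial.
Substitute:
  nu = -(-0.0001254) / 0.000437
  nu = 0.287
Final answer: nu = 0.287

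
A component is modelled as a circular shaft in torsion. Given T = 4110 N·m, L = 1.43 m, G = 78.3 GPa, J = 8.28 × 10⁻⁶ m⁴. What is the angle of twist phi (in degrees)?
Model: a circular shaft in torsion, so phi = (T·L) / (G·J).
Convert to SI units:
  G = 78.3 GPa = 7.83 × 10¹⁰ Pa
Substitute:
  phi = (4110 × 1.43) / ((7.83 × 10¹⁰) × (8.28 × 10⁻⁶))
  phi = 0.009065 rad
Convert to degrees: phi = 0.009065 × 180/π = 0.5194°
Final answer: phi = 0.5194°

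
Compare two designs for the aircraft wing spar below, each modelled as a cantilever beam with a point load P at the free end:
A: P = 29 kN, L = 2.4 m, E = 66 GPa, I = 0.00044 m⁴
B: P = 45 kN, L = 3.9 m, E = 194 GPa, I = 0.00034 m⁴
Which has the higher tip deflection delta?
Model: a cantilever beam with a point load P at the free end, so delta = (P·L^3) / (3·E·I) (SI units).
  A: delta = (29000 × 2.4^3) / (3 × (6.6 × 10¹⁰) × 0.00044) = 0.004602 m = 4.602 mm
  B: delta = (45000 × 3.9^3) / (3 × (1.94 × 10¹¹) × 0.00034) = 0.01349 m = 13.49 mm
13.49 mm > 4.602 mm, so B is larger.
Final answer: B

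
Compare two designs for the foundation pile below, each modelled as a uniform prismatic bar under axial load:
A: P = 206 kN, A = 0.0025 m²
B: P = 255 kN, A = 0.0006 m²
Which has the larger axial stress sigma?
Model: a uniform prismatic bar under axial load, so sigma = P / A (SI units).
  A: sigma = 206000 / 0.0025 = 8.24 × 10⁷ Pa = 82.4 MPa
  B: sigma = 255000 / 0.0006 = 4.25 × 10⁸ Pa = 425 MPa
425 MPa > 82.4 MPa, so B is larger.
Final answer: B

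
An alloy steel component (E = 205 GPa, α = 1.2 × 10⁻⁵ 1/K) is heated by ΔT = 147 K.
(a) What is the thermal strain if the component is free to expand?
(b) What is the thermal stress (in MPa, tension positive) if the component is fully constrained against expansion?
(a) Free thermal strain ε_th = α·ΔT = (1.2 × 10⁻⁵) × 147 = 0.001764
(b) Fully constrained, the expansion is suppressed, so σ = -E·α·ΔT. Convert E = 205 GPa = 2.05 × 10¹¹ Pa.
  σ = -(2.05 × 10¹¹) × (1.2 × 10⁻⁵) × 147 = -3.616 × 10⁸ Pa = -361.6 MPa (compressive)
Final answer: (a) ε_th = 0.001764, (b) σ = -361.6 MPa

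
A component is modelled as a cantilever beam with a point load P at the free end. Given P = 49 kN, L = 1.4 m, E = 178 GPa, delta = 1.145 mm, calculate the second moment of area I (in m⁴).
Model: a cantilever beam with a point load P at the free end, so delta = (P·L^3) / (3·E·I).
Solve for I: I = (P·L^3) / (3·delta·E).
Convert to SI units:
  P = 49 kN = 49000 N
  E = 178 GPa = 1.78 × 10¹¹ Pa
  delta = 1.145 mm = 0.001145 m
Substitute:
  I = (49000 × 1.4^3) / (3 × 0.001145 × (1.78 × 10¹¹))
  I = 0.0002199 m⁴
Final answer: I = 0.0002199 m⁴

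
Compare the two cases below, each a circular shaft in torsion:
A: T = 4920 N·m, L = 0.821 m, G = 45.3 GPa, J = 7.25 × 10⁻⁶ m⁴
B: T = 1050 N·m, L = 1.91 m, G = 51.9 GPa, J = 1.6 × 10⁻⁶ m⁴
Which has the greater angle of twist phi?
Model: a circular shaft in torsion, so phi = (T·L) / (G·J) (SI units).
  A: phi = (4920 × 0.821) / ((4.53 × 10¹⁰) × (7.25 × 10⁻⁶)) = 0.0123 rad = 0.7047°
  B: phi = (1050 × 1.91) / ((5.19 × 10¹⁰) × (1.6 × 10⁻⁶)) = 0.02415 rad = 1.384°
1.384° > 0.7047°, so B is larger.
Final answer: B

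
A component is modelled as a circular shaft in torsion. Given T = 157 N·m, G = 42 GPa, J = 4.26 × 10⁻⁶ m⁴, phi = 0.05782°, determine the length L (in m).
Model: a circular shaft in torsion, so phi = (T·L) / (G·J).
Solve for L: L = (phi·G·J) / T.
Convert to SI units:
  G = 42 GPa = 4.2 × 10¹⁰ Pa
  phi = 0.05782° = 0.001009 rad
Substitute:
  L = (0.001009 × (4.2 × 10¹⁰) × (4.26 × 10⁻⁶)) / 157
  L = 1.15 m
Final answer: L = 1.15 m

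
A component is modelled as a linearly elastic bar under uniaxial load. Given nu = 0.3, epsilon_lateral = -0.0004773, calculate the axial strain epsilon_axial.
Model: a linearly elastic bar under uniaxial load, so epsilon_lateral = -nu·epsilon_axial.
Solve for epsilon_axial: epsilon_axial = -epsilon_lateral / nu.
Substitute:
  epsilon_axial = -(-0.0004773) / 0.3
  epsilon_axial = 0.001591
Final answer: epsilon_axial = 0.001591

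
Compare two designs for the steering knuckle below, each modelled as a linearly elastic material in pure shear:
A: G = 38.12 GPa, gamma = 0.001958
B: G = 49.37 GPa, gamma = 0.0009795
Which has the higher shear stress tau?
Model: a linearly elastic material in pure shear, so tau = G·gamma (SI units).
  A: tau = (3.812 × 10¹⁰) × 0.001958 = 7.464 × 10⁷ Pa = 74.64 MPa
  B: tau = (4.937 × 10¹⁰) × 0.0009795 = 4.836 × 10⁷ Pa = 48.36 MPa
74.64 MPa > 48.36 MPa, so A is larger.
Final answer: A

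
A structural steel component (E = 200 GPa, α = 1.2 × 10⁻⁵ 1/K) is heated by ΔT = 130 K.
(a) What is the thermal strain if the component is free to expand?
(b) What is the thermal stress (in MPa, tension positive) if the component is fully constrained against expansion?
(a) Free thermal strain ε_th = α·ΔT = (1.2 × 10⁻⁵) × 130 = 0.00156
(b) Fully constrained, the expansion is suppressed, so σ = -E·α·ΔT. Convert E = 200 GPa = 2 × 10¹¹ Pa.
  σ = -(2 × 10¹¹) × (1.2 × 10⁻⁵) × 130 = -3.12 × 10⁸ Pa = -312 MPa (compressive)
Final answer: (a) ε_th = 0.00156, (b) σ = -312 MPa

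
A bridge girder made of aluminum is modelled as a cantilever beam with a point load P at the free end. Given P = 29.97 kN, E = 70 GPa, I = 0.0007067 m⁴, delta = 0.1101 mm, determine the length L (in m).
Model: a cantilever beam with a point load P at the free end, so delta = (P·L^3) / (3·E·I).
Solve for L: L = ((3·delta·E·I) / P)^(1/3).
Convert to SI units:
  P = 29.97 kN = 29970 N
  E = 70 GPa = 7 × 10¹⁰ Pa
  delta = 0.1101 mm = 0.0001101 m
Substitute:
  L = ((3 × 0.0001101 × (7 × 10¹⁰) × 0.0007067) / 29970)^(1/3)
  L = 0.8169 m
Final answer: L = 0.8169 m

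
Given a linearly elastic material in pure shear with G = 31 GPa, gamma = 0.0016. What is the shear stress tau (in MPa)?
Model: a linearly elastic material in pure shear, so tau = G·gamma.
Convert to SI units:
  G = 31 GPa = 3.1 × 10¹⁰ Pa
Substitute:
  tau = (3.1 × 10¹⁰) × 0.0016
  tau = 4.96 × 10⁷ Pa
Convert: tau = 4.96 × 10⁷ Pa = 49.6 MPa
Final answer: tau = 49.6 MPa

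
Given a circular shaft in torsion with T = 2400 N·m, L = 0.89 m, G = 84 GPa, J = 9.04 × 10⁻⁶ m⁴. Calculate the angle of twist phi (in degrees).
Model: a circular shaft in torsion, so phi = (T·L) / (G·J).
Convert to SI units:
  G = 84 GPa = 8.4 × 10¹⁰ Pa
Substitute:
  phi = (2400 × 0.89) / ((8.4 × 10¹⁰) × (9.04 × 10⁻⁶))
  phi = 0.002813 rad
Convert to degrees: phi = 0.002813 × 180/π = 0.1612°
Final answer: phi = 0.1612°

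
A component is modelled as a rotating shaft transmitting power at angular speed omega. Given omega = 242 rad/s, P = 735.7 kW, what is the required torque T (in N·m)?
Model: a rotating shaft transmitting power at angular speed omega, so P = T·omega.
Solve for T: T = P / omega.
Convert to SI units:
  P = 735.7 kW = 735700 W
Substitute:
  T = 735700 / 242
  T = 3040 N·m
Final answer: T = 3040 N·m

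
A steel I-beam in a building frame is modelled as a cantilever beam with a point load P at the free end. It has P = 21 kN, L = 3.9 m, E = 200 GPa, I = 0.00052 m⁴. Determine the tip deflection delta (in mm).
Model: a cantilever beam with a point load P at the free end, so delta = (P·L^3) / (3·E·I).
Convert to SI units:
  P = 21 kN = 21000 N
  E = 200 GPa = 2 × 10¹¹ Pa
Substitute:
  delta = (21000 × 3.9^3) / (3 × (2 × 10¹¹) × 0.00052)
  delta = 0.003993 m
Convert: delta = 0.003993 m = 3.993 mm
Final answer: delta = 3.993 mm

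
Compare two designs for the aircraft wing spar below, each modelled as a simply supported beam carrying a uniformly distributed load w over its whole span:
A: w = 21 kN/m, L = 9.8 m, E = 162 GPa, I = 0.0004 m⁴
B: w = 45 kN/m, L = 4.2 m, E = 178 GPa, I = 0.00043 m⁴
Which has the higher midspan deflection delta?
Model: a simply supported beam carrying a uniformly distributed load w over its whole span, so delta = (5·w·L^4) / (384·E·I) (SI units).
  A: delta = (5 × 21000 × 9.8^4) / (384 × (1.62 × 10¹¹) × 0.0004) = 0.03892 m = 38.92 mm
  B: delta = (5 × 45000 × 4.2^4) / (384 × (1.78 × 10¹¹) × 0.00043) = 0.002382 m = 2.382 mm
38.92 mm > 2.382 mm, so A is larger.
Final answer: A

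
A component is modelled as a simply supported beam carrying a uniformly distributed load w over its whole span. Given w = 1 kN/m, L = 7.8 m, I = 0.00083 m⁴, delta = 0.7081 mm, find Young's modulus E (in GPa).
Model: a simply supported beam carrying a uniformly distributed load w over its whole span, so delta = (5·w·L^4) / (384·E·I).
Solve for E: E = (5·w·L^4) / (384·delta·I).
Convert to SI units:
  w = 1 kN/m = 1000 N/m
  delta = 0.7081 mm = 0.0007081 m
Substitute:
  E = (5 × 1000 × 7.8^4) / (384 × 0.0007081 × 0.00083)
  E = 8.201 × 10¹⁰ Pa
Convert: E = 8.201 × 10¹⁰ Pa = 82.01 GPa
Final answer: E = 82.01 GPa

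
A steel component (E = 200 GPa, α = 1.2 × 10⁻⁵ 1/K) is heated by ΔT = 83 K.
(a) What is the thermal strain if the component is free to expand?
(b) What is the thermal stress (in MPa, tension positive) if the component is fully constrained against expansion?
(a) Free thermal strain ε_th = α·ΔT = (1.2 × 10⁻⁵) × 83 = 0.000996
(b) Fully constrained, the expansion is suppressed, so σ = -E·α·ΔT. Convert E = 200 GPa = 2 × 10¹¹ Pa.
  σ = -(2 × 10¹¹) × (1.2 × 10⁻⁵) × 83 = -1.992 × 10⁸ Pa = -199.2 MPa (compressive)
Final answer: (a) ε_th = 0.000996, (b) σ = -199.2 MPa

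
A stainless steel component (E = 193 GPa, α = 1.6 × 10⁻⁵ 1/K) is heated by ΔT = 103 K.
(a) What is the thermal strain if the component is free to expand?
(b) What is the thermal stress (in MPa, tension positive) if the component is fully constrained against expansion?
(a) Free thermal strain ε_th = α·ΔT = (1.6 × 10⁻⁵) × 103 = 0.001648
(b) Fully constrained, the expansion is suppressed, so σ = -E·α·ΔT. Convert E = 193 GPa = 1.93 × 10¹¹ Pa.
  σ = -(1.93 × 10¹¹) × (1.6 × 10⁻⁵) × 103 = -3.181 × 10⁸ Pa = -318.1 MPa (compressive)
Final answer: (a) ε_th = 0.001648, (b) σ = -318.1 MPa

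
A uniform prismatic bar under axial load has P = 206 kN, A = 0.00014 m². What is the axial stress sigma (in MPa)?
Model: a uniform prismatic bar under axial load, so sigma = P / A.
Convert to SI units:
  P = 206 kN = 206000 N
Substitute:
  sigma = 206000 / 0.00014
  sigma = 1.471 × 10⁹ Pa
Convert: sigma = 1.471 × 10⁹ Pa = 1471 MPa
Final answer: sigma = 1471 MPa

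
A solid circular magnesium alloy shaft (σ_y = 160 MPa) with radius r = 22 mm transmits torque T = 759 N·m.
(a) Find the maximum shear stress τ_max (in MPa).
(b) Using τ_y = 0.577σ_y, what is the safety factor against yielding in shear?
(a) For a solid circular shaft, τ_max = T·r/J with J = π·r^4/2, i.e. τ_max = 2·T / (π·r^3). Convert r = 22 mm = 0.022 m.
  τ_max = (2 × 759) / (π × 0.022^3) = 4.538 × 10⁷ Pa = 45.38 MPa
(b) τ_y = 0.577 × 160 = 92.32 MPa
  SF = τ_y/τ_max = 92.32 / 45.38 = 2.034
Final answer: (a) τ_max = 45.38 MPa, (b) SF = 2.034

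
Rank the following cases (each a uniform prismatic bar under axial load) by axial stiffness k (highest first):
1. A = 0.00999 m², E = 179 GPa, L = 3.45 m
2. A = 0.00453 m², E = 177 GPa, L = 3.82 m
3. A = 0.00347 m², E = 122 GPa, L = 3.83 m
Model: a uniform prismatic bar under axial load, so k = (A·E) / L (SI units).
  Case 1: k = (0.00999 × (1.79 × 10¹¹)) / 3.45 = 5.183 × 10⁸ N/m = 518.3 MN/m
  Case 2: k = (0.00453 × (1.77 × 10¹¹)) / 3.82 = 2.099 × 10⁸ N/m = 209.9 MN/m
  Case 3: k = (0.00347 × (1.22 × 10¹¹)) / 3.83 = 1.105 × 10⁸ N/m = 110.5 MN/m
Ordering: 518.3 MN/m (case 1) > 209.9 MN/m (case 2) > 110.5 MN/m (case 3)
Final answer: 1, 2, 3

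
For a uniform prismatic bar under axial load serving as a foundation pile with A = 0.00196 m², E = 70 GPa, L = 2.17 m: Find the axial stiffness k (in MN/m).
Model: a uniform prismatic bar under axial load, so k = (A·E) / L.
Convert to SI units:
  E = 70 GPa = 7 × 10¹⁰ Pa
Substitute:
  k = (0.00196 × (7 × 10¹⁰)) / 2.17
  k = 6.323 × 10⁷ N/m
Convert: k = 6.323 × 10⁷ N/m = 63.23 MN/m
Final answer: k = 63.23 MN/m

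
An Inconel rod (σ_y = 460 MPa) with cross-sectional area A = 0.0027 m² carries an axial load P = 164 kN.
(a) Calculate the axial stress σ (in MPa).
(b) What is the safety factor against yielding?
(a) Axial stress σ = P/A. Convert P = 164 kN = 164000 N.
  σ = 164000 / 0.0027 = 6.074 × 10⁷ Pa = 60.74 MPa
(b) Safety factor SF = σ_y/σ = 460 / 60.74 = 7.573
Final answer: (a) σ = 60.74 MPa, (b) SF = 7.573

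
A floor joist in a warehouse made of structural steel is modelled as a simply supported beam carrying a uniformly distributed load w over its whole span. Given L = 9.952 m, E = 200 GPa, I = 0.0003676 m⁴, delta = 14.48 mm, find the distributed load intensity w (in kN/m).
Model: a simply supported beam carrying a uniformly distributed load w over its whole span, so delta = (5·w·L^4) / (384·E·I).
Solve for w: w = (384·delta·E·I) / (5·L^4).
Convert to SI units:
  E = 200 GPa = 2 × 10¹¹ Pa
  delta = 14.48 mm = 0.01448 m
Substitute:
  w = (384 × 0.01448 × (2 × 10¹¹) × 0.0003676) / (5 × 9.952^4)
  w = 8335 N/m
Convert: w = 8335 N/m = 8.335 kN/m
Final answer: w = 8.335 kN/m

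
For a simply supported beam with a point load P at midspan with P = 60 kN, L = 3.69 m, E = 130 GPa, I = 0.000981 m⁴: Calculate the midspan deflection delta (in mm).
Model: a simply supported beam with a point load P at midspan, so delta = (P·L^3) / (48·E·I).
Convert to SI units:
  P = 60 kN = 60000 N
  E = 130 GPa = 1.3 × 10¹¹ Pa
Substitute:
  delta = (60000 × 3.69^3) / (48 × (1.3 × 10¹¹) × 0.000981)
  delta = 0.0004925 m
Convert: delta = 0.0004925 m = 0.4925 mm
Final answer: delta = 0.4925 mm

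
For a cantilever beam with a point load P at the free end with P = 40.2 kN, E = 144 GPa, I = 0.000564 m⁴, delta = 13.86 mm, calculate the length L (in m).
Model: a cantilever beam with a point load P at the free end, so delta = (P·L^3) / (3·E·I).
Solve for L: L = ((3·delta·E·I) / P)^(1/3).
Convert to SI units:
  P = 40.2 kN = 40200 N
  E = 144 GPa = 1.44 × 10¹¹ Pa
  delta = 13.86 mm = 0.01386 m
Substitute:
  L = ((3 × 0.01386 × (1.44 × 10¹¹) × 0.000564) / 40200)^(1/3)
  L = 4.38 m
Final answer: L = 4.38 m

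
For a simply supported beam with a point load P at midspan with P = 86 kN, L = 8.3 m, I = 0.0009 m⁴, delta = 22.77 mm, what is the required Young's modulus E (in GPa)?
Model: a simply supported beam with a point load P at midspan, so delta = (P·L^3) / (48·E·I).
Solve for E: E = (P·L^3) / (48·delta·I).
Convert to SI units:
  P = 86 kN = 86000 N
  delta = 22.77 mm = 0.02277 m
Substitute:
  E = (86000 × 8.3^3) / (48 × 0.02277 × 0.0009)
  E = 4.999 × 10¹⁰ Pa
Convert: E = 4.999 × 10¹⁰ Pa = 49.99 GPa
Final answer: E = 49.99 GPa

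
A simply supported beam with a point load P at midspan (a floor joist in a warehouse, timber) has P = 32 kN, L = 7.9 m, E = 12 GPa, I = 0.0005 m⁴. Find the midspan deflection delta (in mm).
Model: a simply supported beam with a point load P at midspan, so delta = (P·L^3) / (48·E·I).
Convert to SI units:
  P = 32 kN = 32000 N
  E = 12 GPa = 1.2 × 10¹⁰ Pa
Substitute:
  delta = (32000 × 7.9^3) / (48 × (1.2 × 10¹⁰) × 0.0005)
  delta = 0.05478 m
Convert: delta = 0.05478 m = 54.78 mm
Final answer: delta = 54.78 mm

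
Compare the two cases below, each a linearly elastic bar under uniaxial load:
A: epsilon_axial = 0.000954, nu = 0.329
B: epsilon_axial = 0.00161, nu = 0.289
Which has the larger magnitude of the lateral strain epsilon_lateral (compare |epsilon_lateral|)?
Model: a linearly elastic bar under uniaxial load, so epsilon_lateral = -nu·epsilon_axial (SI units).
  A: epsilon_lateral = -(0.329 × 0.000954) = -0.0003139
  B: epsilon_lateral = -(0.289 × 0.00161) = -0.0004653
|epsilon_lateral|: A = 0.0003139, B = 0.0004653, so B is larger in magnitude.
Final answer: B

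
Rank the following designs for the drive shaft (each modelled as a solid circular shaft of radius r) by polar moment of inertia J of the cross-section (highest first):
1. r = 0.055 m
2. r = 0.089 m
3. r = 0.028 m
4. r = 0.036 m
Model: a solid circular shaft of radius r, so J = (π·r^4) / 2 (SI units).
  Case 1: J = (π × 0.055^4) / 2 = 1.437 × 10⁻⁵ m⁴
  Case 2: J = (π × 0.089^4) / 2 = 9.856 × 10⁻⁵ m⁴
  Case 3: J = (π × 0.028^4) / 2 = 9.655 × 10⁻⁷ m⁴
  Case 4: J = (π × 0.036^4) / 2 = 2.638 × 10⁻⁶ m⁴
Ordering: 9.856 × 10⁻⁵ m⁴ (case 2) > 1.437 × 10⁻⁵ m⁴ (case 1) > 2.638 × 10⁻⁶ m⁴ (case 4) > 9.655 × 10⁻⁷ m⁴ (case 3)
Final answer: 2, 1, 4, 3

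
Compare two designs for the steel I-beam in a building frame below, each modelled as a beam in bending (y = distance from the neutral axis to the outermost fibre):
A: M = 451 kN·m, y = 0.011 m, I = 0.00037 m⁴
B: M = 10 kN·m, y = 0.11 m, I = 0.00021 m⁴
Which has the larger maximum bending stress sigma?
Model: a beam in bending (y = distance from the neutral axis to the outermost fibre), so sigma = (M·y) / I (SI units).
  A: sigma = (451000 × 0.011) / 0.00037 = 1.341 × 10⁷ Pa = 13.41 MPa
  B: sigma = (10000 × 0.11) / 0.00021 = 5.238 × 10⁶ Pa = 5.238 MPa
13.41 MPa > 5.238 MPa, so A is larger.
Final answer: A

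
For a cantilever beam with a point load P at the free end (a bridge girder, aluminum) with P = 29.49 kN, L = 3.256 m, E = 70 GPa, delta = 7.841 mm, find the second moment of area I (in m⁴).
Model: a cantilever beam with a point load P at the free end, so delta = (P·L^3) / (3·E·I).
Solve for I: I = (P·L^3) / (3·delta·E).
Convert to SI units:
  P = 29.49 kN = 29490 N
  E = 70 GPa = 7 × 10¹⁰ Pa
  delta = 7.841 mm = 0.007841 m
Substitute:
  I = (29490 × 3.256^3) / (3 × 0.007841 × (7 × 10¹⁰))
  I = 0.0006182 m⁴
Final answer: I = 0.0006182 m⁴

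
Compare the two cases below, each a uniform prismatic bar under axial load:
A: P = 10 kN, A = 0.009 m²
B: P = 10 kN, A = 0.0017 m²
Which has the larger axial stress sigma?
Model: a uniform prismatic bar under axial load, so sigma = P / A (SI units).
  A: sigma = 10000 / 0.009 = 1.111 × 10⁶ Pa = 1.111 MPa
  B: sigma = 10000 / 0.0017 = 5.882 × 10⁶ Pa = 5.882 MPa
5.882 MPa > 1.111 MPa, so B is larger.
Final answer: B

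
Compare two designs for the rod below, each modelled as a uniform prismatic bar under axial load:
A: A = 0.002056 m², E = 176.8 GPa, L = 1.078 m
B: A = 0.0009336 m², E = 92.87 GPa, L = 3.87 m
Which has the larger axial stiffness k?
Model: a uniform prismatic bar under axial load, so k = (A·E) / L (SI units).
  A: k = (0.002056 × (1.768 × 10¹¹)) / 1.078 = 3.372 × 10⁸ N/m = 337.2 MN/m
  B: k = (0.0009336 × (9.287 × 10¹⁰)) / 3.87 = 2.24 × 10⁷ N/m = 22.4 MN/m
337.2 MN/m > 22.4 MN/m, so A is larger.
Final answer: A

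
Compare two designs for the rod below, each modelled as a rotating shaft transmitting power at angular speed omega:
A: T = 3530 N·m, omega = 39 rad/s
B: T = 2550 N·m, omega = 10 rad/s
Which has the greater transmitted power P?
Model: a rotating shaft transmitting power at angular speed omega, so P = T·omega (SI units).
  A: P = 3530 × 39 = 137700 W = 137.7 kW
  B: P = 2550 × 10 = 25500 W = 25.5 kW
137.7 kW > 25.5 kW, so A is larger.
Final answer: A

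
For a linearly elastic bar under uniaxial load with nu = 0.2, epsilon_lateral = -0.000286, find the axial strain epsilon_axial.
Model: a linearly elastic bar under uniaxial load, so epsilon_lateral = -nu·epsilon_axial.
Solve for epsilon_axial: epsilon_axial = -epsilon_lateral / nu.
Substitute:
  epsilon_axial = -(-0.000286) / 0.2
  epsilon_axial = 0.00143
Final answer: epsilon_axial = 0.00143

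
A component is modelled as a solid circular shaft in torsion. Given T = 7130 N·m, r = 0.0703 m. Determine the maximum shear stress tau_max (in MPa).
Model: a solid circular shaft in torsion, so tau_max = (2·T) / (π·r^3).
Substitute:
  tau_max = (2 × 7130) / (π × 0.0703^3)
  tau_max = 1.306 × 10⁷ Pa
Convert: tau_max = 1.306 × 10⁷ Pa = 13.06 MPa
Final answer: tau_max = 13.06 MPa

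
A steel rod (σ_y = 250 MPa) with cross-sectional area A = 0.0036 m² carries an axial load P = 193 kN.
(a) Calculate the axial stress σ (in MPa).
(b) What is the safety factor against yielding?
(a) Axial stress σ = P/A. Convert P = 193 kN = 193000 N.
  σ = 193000 / 0.0036 = 5.361 × 10⁷ Pa = 53.61 MPa
(b) Safety factor SF = σ_y/σ = 250 / 53.61 = 4.663
Final answer: (a) σ = 53.61 MPa, (b) SF = 4.663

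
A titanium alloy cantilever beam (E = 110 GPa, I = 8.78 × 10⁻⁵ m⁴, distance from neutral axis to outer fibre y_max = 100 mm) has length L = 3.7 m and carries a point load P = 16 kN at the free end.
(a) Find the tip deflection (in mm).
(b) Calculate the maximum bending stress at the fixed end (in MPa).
(a) Tip deflection of a cantilever with an end point load: δ = P·L^3 / (3·E·I). Convert P = 16 kN = 16000 N, E = 110 GPa = 1.1 × 10¹¹ Pa.
  δ = (16000 × 3.7^3) / (3 × (1.1 × 10¹¹) × (8.78 × 10⁻⁵)) = 0.02797 m = 27.97 mm
(b) Maximum bending moment at the fixed end: M = P·L = 16000 × 3.7 = 59200 N·m. Convert y_max = 100 mm = 0.1 m.
  σ = M·y_max / I = (59200 × 0.1) / (8.78 × 10⁻⁵) = 6.743 × 10⁷ Pa = 67.43 MPa
Final answer: (a) δ = 27.97 mm, (b) σ = 67.43 MPa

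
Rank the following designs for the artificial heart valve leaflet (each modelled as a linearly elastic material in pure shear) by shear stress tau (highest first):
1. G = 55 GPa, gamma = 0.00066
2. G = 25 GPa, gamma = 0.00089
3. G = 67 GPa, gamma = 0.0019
Model: a linearly elastic material in pure shear, so tau = G·gamma (SI units).
  Case 1: tau = (5.5 × 10¹⁰) × 0.00066 = 3.63 × 10⁷ Pa = 36.3 MPa
  Case 2: tau = (2.5 × 10¹⁰) × 0.00089 = 2.225 × 10⁷ Pa = 22.25 MPa
  Case 3: tau = (6.7 × 10¹⁰) × 0.0019 = 1.273 × 10⁸ Pa = 127.3 MPa
Ordering: 127.3 MPa (case 3) > 36.3 MPa (case 1) > 22.25 MPa (case 2)
Final answer: 3, 1, 2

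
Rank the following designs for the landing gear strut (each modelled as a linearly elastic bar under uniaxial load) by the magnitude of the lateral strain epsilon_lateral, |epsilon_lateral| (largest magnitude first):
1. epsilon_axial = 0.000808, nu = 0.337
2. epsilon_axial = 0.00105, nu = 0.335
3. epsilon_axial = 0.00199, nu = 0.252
Model: a linearly elastic bar under uniaxial load, so epsilon_lateral = -nu·epsilon_axial (SI units).
  Case 1: epsilon_lateral = -(0.337 × 0.000808) = -0.0002723
  Case 2: epsilon_lateral = -(0.335 × 0.00105) = -0.0003518
  Case 3: epsilon_lateral = -(0.252 × 0.00199) = -0.0005015
Ordering by |epsilon_lateral|: 0.0005015 (case 3) > 0.0003518 (case 2) > 0.0002723 (case 1)
Final answer: 3, 2, 1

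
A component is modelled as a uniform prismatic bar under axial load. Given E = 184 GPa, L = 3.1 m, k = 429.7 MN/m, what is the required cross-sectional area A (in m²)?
Model: a uniform prismatic bar under axial load, so k = (A·E) / L.
Solve for A: A = (k·L) / E.
Convert to SI units:
  E = 184 GPa = 1.84 × 10¹¹ Pa
  k = 429.7 MN/m = 4.297 × 10⁸ N/m
Substitute:
  A = ((4.297 × 10⁸) × 3.1) / (1.84 × 10¹¹)
  A = 0.00724 m²
Final answer: A = 0.00724 m²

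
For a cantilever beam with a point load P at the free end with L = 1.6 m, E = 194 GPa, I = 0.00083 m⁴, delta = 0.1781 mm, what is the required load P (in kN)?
Model: a cantilever beam with a point load P at the free end, so delta = (P·L^3) / (3·E·I).
Solve for P: P = (3·delta·E·I) / L^3.
Convert to SI units:
  E = 194 GPa = 1.94 × 10¹¹ Pa
  delta = 0.1781 mm = 0.0001781 m
Substitute:
  P = (3 × 0.0001781 × (1.94 × 10¹¹) × 0.00083) / 1.6^3
  P = 21000 N
Convert: P = 21000 N = 21 kN
Final answer: P = 21 kN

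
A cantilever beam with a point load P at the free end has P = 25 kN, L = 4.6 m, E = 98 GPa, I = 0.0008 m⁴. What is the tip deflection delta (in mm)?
Model: a cantilever beam with a point load P at the free end, so delta = (P·L^3) / (3·E·I).
Convert to SI units:
  P = 25 kN = 25000 N
  E = 98 GPa = 9.8 × 10¹⁰ Pa
Substitute:
  delta = (25000 × 4.6^3) / (3 × (9.8 × 10¹⁰) × 0.0008)
  delta = 0.01035 m
Convert: delta = 0.01035 m = 10.35 mm
Final answer: delta = 10.35 mm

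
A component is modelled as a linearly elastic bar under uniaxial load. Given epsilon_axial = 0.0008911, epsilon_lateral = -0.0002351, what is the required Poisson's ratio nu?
Model: a linearly elastic bar under uniaxial load, so epsilon_lateral = -nu·epsilon_axial.
Solve for nu: nu = -epsilon_lateral / epsilon_axial.
Substitute:
  nu = -(-0.0002351) / 0.0008911
  nu = 0.2638
Final answer: nu = 0.2638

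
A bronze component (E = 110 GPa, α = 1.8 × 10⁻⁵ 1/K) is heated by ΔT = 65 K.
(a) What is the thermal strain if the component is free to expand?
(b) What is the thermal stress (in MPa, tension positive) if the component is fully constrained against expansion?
(a) Free thermal strain ε_th = α·ΔT = (1.8 × 10⁻⁵) × 65 = 0.00117
(b) Fully constrained, the expansion is suppressed, so σ = -E·α·ΔT. Convert E = 110 GPa = 1.1 × 10¹¹ Pa.
  σ = -(1.1 × 10¹¹) × (1.8 × 10⁻⁵) × 65 = -1.287 × 10⁸ Pa = -128.7 MPa (compressive)
Final answer: (a) ε_th = 0.00117, (b) σ = -128.7 MPa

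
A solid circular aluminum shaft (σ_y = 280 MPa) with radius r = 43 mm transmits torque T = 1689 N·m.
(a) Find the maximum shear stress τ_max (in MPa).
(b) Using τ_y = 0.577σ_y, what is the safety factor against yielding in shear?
(a) For a solid circular shaft, τ_max = T·r/J with J = π·r^4/2, i.e. τ_max = 2·T / (π·r^3). Convert r = 43 mm = 0.043 m.
  τ_max = (2 × 1689) / (π × 0.043^3) = 1.352 × 10⁷ Pa = 13.52 MPa
(b) τ_y = 0.577 × 280 = 161.56 MPa
  SF = τ_y/τ_max = 161.56 / 13.52 = 11.95
Final answer: (a) τ_max = 13.52 MPa, (b) SF = 11.95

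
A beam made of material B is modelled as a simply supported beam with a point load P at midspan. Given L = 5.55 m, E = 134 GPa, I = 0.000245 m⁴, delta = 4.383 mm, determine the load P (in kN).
Model: a simply supported beam with a point load P at midspan, so delta = (P·L^3) / (48·E·I).
Solve for P: P = (48·delta·E·I) / L^3.
Convert to SI units:
  E = 134 GPa = 1.34 × 10¹¹ Pa
  delta = 4.383 mm = 0.004383 m
Substitute:
  P = (48 × 0.004383 × (1.34 × 10¹¹) × 0.000245) / 5.55^3
  P = 40400 N
Convert: P = 40400 N = 40.4 kN
Final answer: P = 40.4 kN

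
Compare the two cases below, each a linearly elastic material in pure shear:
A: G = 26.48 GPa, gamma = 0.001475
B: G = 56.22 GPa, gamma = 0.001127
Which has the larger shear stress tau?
Model: a linearly elastic material in pure shear, so tau = G·gamma (SI units).
  A: tau = (2.648 × 10¹⁰) × 0.001475 = 3.906 × 10⁷ Pa = 39.06 MPa
  B: tau = (5.622 × 10¹⁰) × 0.001127 = 6.336 × 10⁷ Pa = 63.36 MPa
63.36 MPa > 39.06 MPa, so B is larger.
Final answer: B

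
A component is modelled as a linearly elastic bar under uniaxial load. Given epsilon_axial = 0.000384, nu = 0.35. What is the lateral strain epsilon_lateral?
Model: a linearly elastic bar under uniaxial load, so epsilon_lateral = -nu·epsilon_axial.
Substitute:
  epsilon_lateral = -(0.35 × 0.000384)
  epsilon_lateral = -0.0001344
Final answer: epsilon_lateral = -0.0001344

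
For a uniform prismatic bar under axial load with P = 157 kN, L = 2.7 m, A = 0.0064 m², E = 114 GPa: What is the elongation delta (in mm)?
Model: a uniform prismatic bar under axial load, so delta = (P·L) / (A·E).
Convert to SI units:
  P = 157 kN = 157000 N
  E = 114 GPa = 1.14 × 10¹¹ Pa
Substitute:
  delta = (157000 × 2.7) / (0.0064 × (1.14 × 10¹¹))
  delta = 0.000581 m
Convert: delta = 0.000581 m = 0.581 mm
Final answer: delta = 0.581 mm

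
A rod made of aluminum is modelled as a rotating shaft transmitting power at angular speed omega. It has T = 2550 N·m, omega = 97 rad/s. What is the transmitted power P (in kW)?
Model: a rotating shaft transmitting power at angular speed omega, so P = T·omega.
Substitute:
  P = 2550 × 97
  P = 247400 W
Convert: P = 247400 W = 247.4 kW
Final answer: P = 247.4 kW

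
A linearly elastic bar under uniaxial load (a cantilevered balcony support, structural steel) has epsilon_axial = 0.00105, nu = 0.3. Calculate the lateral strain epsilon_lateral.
Model: a linearly elastic bar under uniaxial load, so epsilon_lateral = -nu·epsilon_axial.
Substitute:
  epsilon_lateral = -(0.3 × 0.00105)
  epsilon_lateral = -0.000315
Final answer: epsilon_lateral = -0.000315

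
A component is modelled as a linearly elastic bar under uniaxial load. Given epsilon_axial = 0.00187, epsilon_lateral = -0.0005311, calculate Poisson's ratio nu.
Model: a linearly elastic bar under uniaxial load, so epsilon_lateral = -nu·epsilon_axial.
Solve for nu: nu = -epsilon_lateral / epsilon_axial.
Substitute:
  nu = -(-0.0005311) / 0.00187
  nu = 0.284
Final answer: nu = 0.284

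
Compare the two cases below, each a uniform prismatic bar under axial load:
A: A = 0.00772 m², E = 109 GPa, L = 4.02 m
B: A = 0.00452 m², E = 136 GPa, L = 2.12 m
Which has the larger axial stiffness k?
Model: a uniform prismatic bar under axial load, so k = (A·E) / L (SI units).
  A: k = (0.00772 × (1.09 × 10¹¹)) / 4.02 = 2.093 × 10⁸ N/m = 209.3 MN/m
  B: k = (0.00452 × (1.36 × 10¹¹)) / 2.12 = 2.9 × 10⁸ N/m = 290 MN/m
290 MN/m > 209.3 MN/m, so B is larger.
Final answer: B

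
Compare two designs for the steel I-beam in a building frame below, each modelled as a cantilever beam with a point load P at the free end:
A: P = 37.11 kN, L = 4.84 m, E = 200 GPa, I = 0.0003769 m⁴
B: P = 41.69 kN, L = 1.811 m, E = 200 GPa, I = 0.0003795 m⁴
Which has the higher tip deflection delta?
Model: a cantilever beam with a point load P at the free end, so delta = (P·L^3) / (3·E·I) (SI units).
  A: delta = (37110 × 4.84^3) / (3 × (2 × 10¹¹) × 0.0003769) = 0.01861 m = 18.61 mm
  B: delta = (41690 × 1.811^3) / (3 × (2 × 10¹¹) × 0.0003795) = 0.001087 m = 1.087 mm
18.61 mm > 1.087 mm, so A is larger.
Final answer: A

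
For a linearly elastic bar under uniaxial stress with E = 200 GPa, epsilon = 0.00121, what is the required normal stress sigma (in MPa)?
Model: a linearly elastic bar under uniaxial stress, so epsilon = sigma / E.
Solve for sigma: sigma = epsilon·E.
Convert to SI units:
  E = 200 GPa = 2 × 10¹¹ Pa
Substitute:
  sigma = 0.00121 × (2 × 10¹¹)
  sigma = 2.42 × 10⁸ Pa
Convert: sigma = 2.42 × 10⁸ Pa = 242 MPa
Final answer: sigma = 242 MPa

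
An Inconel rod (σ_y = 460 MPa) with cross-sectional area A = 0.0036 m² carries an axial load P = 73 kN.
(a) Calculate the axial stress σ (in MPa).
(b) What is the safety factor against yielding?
(a) Axial stress σ = P/A. Convert P = 73 kN = 73000 N.
  σ = 73000 / 0.0036 = 2.028 × 10⁷ Pa = 20.28 MPa
(b) Safety factor SF = σ_y/σ = 460 / 20.28 = 22.68
Final answer: (a) σ = 20.28 MPa, (b) SF = 22.68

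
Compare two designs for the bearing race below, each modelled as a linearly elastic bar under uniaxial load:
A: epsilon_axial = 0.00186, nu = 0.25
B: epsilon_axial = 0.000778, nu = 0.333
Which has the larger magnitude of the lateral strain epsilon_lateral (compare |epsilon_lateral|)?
Model: a linearly elastic bar under uniaxial load, so epsilon_lateral = -nu·epsilon_axial (SI units).
  A: epsilon_lateral = -(0.25 × 0.00186) = -0.000465
  B: epsilon_lateral = -(0.333 × 0.000778) = -0.0002591
|epsilon_lateral|: A = 0.000465, B = 0.0002591, so A is larger in magnitude.
Final answer: A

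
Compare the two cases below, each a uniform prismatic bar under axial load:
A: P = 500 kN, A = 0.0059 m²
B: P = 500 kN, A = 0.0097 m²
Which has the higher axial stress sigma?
Model: a uniform prismatic bar under axial load, so sigma = P / A (SI units).
  A: sigma = 500000 / 0.0059 = 8.475 × 10⁷ Pa = 84.75 MPa
  B: sigma = 500000 / 0.0097 = 5.155 × 10⁷ Pa = 51.55 MPa
84.75 MPa > 51.55 MPa, so A is larger.
Final answer: A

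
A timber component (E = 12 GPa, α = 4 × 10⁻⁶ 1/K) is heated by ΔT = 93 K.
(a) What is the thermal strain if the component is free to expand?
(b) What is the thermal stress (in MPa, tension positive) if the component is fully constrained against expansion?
(a) Free thermal strain ε_th = α·ΔT = (4 × 10⁻⁶) × 93 = 0.000372
(b) Fully constrained, the expansion is suppressed, so σ = -E·α·ΔT. Convert E = 12 GPa = 1.2 × 10¹⁰ Pa.
  σ = -(1.2 × 10¹⁰) × (4 × 10⁻⁶) × 93 = -4.464 × 10⁶ Pa = -4.464 MPa (compressive)
Final answer: (a) ε_th = 0.000372, (b) σ = -4.464 MPa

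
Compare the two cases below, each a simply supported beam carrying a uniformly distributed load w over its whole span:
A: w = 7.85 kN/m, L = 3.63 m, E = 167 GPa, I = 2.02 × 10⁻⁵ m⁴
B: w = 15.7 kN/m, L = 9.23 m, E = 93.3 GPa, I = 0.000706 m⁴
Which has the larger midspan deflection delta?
Model: a simply supported beam carrying a uniformly distributed load w over its whole span, so delta = (5·w·L^4) / (384·E·I) (SI units).
  A: delta = (5 × 7850 × 3.63^4) / (384 × (1.67 × 10¹¹) × (2.02 × 10⁻⁵)) = 0.005261 m = 5.261 mm
  B: delta = (5 × 15700 × 9.23^4) / (384 × (9.33 × 10¹⁰) × 0.000706) = 0.02252 m = 22.52 mm
22.52 mm > 5.261 mm, so B is larger.
Final answer: B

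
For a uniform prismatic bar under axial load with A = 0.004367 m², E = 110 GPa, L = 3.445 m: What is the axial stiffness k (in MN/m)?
Model: a uniform prismatic bar under axial load, so k = (A·E) / L.
Convert to SI units:
  E = 110 GPa = 1.1 × 10¹¹ Pa
Substitute:
  k = (0.004367 × (1.1 × 10¹¹)) / 3.445
  k = 1.394 × 10⁸ N/m
Convert: k = 1.394 × 10⁸ N/m = 139.4 MN/m
Final answer: k = 139.4 MN/m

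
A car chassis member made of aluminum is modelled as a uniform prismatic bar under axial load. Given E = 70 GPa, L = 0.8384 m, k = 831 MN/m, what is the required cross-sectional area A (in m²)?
Model: a uniform prismatic bar under axial load, so k = (A·E) / L.
Solve for A: A = (k·L) / E.
Convert to SI units:
  E = 70 GPa = 7 × 10¹⁰ Pa
  k = 831 MN/m = 8.31 × 10⁸ N/m
Substitute:
  A = ((8.31 × 10⁸) × 0.8384) / (7 × 10¹⁰)
  A = 0.009953 m²
Final answer: A = 0.009953 m²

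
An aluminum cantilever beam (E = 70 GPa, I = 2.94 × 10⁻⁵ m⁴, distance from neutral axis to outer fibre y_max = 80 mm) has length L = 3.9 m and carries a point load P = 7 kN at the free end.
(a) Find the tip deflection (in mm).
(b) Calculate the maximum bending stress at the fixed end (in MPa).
(a) Tip deflection of a cantilever with an end point load: δ = P·L^3 / (3·E·I). Convert P = 7 kN = 7000 N, E = 70 GPa = 7 × 10¹⁰ Pa.
  δ = (7000 × 3.9^3) / (3 × (7 × 10¹⁰) × (2.94 × 10⁻⁵)) = 0.06726 m = 67.26 mm
(b) Maximum bending moment at the fixed end: M = P·L = 7000 × 3.9 = 27300 N·m. Convert y_max = 80 mm = 0.08 m.
  σ = M·y_max / I = (27300 × 0.08) / (2.94 × 10⁻⁵) = 7.429 × 10⁷ Pa = 74.29 MPa
Final answer: (a) δ = 67.26 mm, (b) σ = 74.29 MPa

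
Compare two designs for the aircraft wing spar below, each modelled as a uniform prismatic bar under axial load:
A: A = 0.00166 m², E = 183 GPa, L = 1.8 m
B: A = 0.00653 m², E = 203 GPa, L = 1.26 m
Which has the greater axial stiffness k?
Model: a uniform prismatic bar under axial load, so k = (A·E) / L (SI units).
  A: k = (0.00166 × (1.83 × 10¹¹)) / 1.8 = 1.688 × 10⁸ N/m = 168.8 MN/m
  B: k = (0.00653 × (2.03 × 10¹¹)) / 1.26 = 1.052 × 10⁹ N/m = 1052 MN/m
1052 MN/m > 168.8 MN/m, so B is larger.
Final answer: B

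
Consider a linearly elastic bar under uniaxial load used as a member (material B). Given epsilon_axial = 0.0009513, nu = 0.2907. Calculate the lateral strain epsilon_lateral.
Model: a linearly elastic bar under uniaxial load, so epsilon_lateral = -nu·epsilon_axial.
Substitute:
  epsilon_lateral = -(0.2907 × 0.0009513)
  epsilon_lateral = -0.0002765
Final answer: epsilon_lateral = -0.0002765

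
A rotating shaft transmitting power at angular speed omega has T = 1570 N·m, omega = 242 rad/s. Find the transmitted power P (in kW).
Model: a rotating shaft transmitting power at angular speed omega, so P = T·omega.
Substitute:
  P = 1570 × 242
  P = 379900 W
Convert: P = 379900 W = 379.9 kW
Final answer: P = 379.9 kW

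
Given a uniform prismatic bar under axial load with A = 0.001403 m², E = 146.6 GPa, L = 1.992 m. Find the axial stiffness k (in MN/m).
Model: a uniform prismatic bar under axial load, so k = (A·E) / L.
Convert to SI units:
  E = 146.6 GPa = 1.466 × 10¹¹ Pa
Substitute:
  k = (0.001403 × (1.466 × 10¹¹)) / 1.992
  k = 1.033 × 10⁸ N/m
Convert: k = 1.033 × 10⁸ N/m = 103.3 MN/m
Final answer: k = 103.3 MN/m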